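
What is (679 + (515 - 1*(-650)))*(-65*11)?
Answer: -1318460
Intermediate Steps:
(679 + (515 - 1*(-650)))*(-65*11) = (679 + (515 + 650))*(-715) = (679 + 1165)*(-715) = 1844*(-715) = -1318460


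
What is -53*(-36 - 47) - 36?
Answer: 4363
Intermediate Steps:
-53*(-36 - 47) - 36 = -53*(-83) - 36 = 4399 - 36 = 4363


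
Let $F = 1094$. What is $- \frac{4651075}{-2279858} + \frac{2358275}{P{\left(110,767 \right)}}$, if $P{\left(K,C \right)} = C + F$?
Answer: $\frac{5385187775525}{4242815738} \approx 1269.2$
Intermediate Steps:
$P{\left(K,C \right)} = 1094 + C$ ($P{\left(K,C \right)} = C + 1094 = 1094 + C$)
$- \frac{4651075}{-2279858} + \frac{2358275}{P{\left(110,767 \right)}} = - \frac{4651075}{-2279858} + \frac{2358275}{1094 + 767} = \left(-4651075\right) \left(- \frac{1}{2279858}\right) + \frac{2358275}{1861} = \frac{4651075}{2279858} + 2358275 \cdot \frac{1}{1861} = \frac{4651075}{2279858} + \frac{2358275}{1861} = \frac{5385187775525}{4242815738}$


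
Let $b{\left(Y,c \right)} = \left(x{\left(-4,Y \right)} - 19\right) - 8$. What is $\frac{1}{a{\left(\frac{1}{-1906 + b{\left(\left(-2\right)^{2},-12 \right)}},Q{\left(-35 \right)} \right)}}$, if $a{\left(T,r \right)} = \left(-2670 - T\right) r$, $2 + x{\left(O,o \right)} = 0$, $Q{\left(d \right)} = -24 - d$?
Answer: $- \frac{1935}{56830939} \approx -3.4048 \cdot 10^{-5}$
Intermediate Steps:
$x{\left(O,o \right)} = -2$ ($x{\left(O,o \right)} = -2 + 0 = -2$)
$b{\left(Y,c \right)} = -29$ ($b{\left(Y,c \right)} = \left(-2 - 19\right) - 8 = -21 - 8 = -29$)
$a{\left(T,r \right)} = r \left(-2670 - T\right)$
$\frac{1}{a{\left(\frac{1}{-1906 + b{\left(\left(-2\right)^{2},-12 \right)}},Q{\left(-35 \right)} \right)}} = \frac{1}{\left(-1\right) \left(-24 - -35\right) \left(2670 + \frac{1}{-1906 - 29}\right)} = \frac{1}{\left(-1\right) \left(-24 + 35\right) \left(2670 + \frac{1}{-1935}\right)} = \frac{1}{\left(-1\right) 11 \left(2670 - \frac{1}{1935}\right)} = \frac{1}{\left(-1\right) 11 \cdot \frac{5166449}{1935}} = \frac{1}{- \frac{56830939}{1935}} = - \frac{1935}{56830939}$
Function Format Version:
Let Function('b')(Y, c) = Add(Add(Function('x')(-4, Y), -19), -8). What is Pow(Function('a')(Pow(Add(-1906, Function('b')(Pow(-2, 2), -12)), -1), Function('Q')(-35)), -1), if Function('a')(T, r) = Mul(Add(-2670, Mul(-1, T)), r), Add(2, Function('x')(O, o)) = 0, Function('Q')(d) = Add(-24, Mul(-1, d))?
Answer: Rational(-1935, 56830939) ≈ -3.4048e-5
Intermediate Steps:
Function('x')(O, o) = -2 (Function('x')(O, o) = Add(-2, 0) = -2)
Function('b')(Y, c) = -29 (Function('b')(Y, c) = Add(Add(-2, -19), -8) = Add(-21, -8) = -29)
Function('a')(T, r) = Mul(r, Add(-2670, Mul(-1, T)))
Pow(Function('a')(Pow(Add(-1906, Function('b')(Pow(-2, 2), -12)), -1), Function('Q')(-35)), -1) = Pow(Mul(-1, Add(-24, Mul(-1, -35)), Add(2670, Pow(Add(-1906, -29), -1))), -1) = Pow(Mul(-1, Add(-24, 35), Add(2670, Pow(-1935, -1))), -1) = Pow(Mul(-1, 11, Add(2670, Rational(-1, 1935))), -1) = Pow(Mul(-1, 11, Rational(5166449, 1935)), -1) = Pow(Rational(-56830939, 1935), -1) = Rational(-1935, 56830939)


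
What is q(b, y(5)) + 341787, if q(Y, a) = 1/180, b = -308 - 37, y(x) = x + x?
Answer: 61521661/180 ≈ 3.4179e+5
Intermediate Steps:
y(x) = 2*x
b = -345
q(Y, a) = 1/180
q(b, y(5)) + 341787 = 1/180 + 341787 = 61521661/180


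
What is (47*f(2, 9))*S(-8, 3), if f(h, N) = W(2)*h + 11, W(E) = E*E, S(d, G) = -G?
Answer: -2679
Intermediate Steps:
W(E) = E²
f(h, N) = 11 + 4*h (f(h, N) = 2²*h + 11 = 4*h + 11 = 11 + 4*h)
(47*f(2, 9))*S(-8, 3) = (47*(11 + 4*2))*(-1*3) = (47*(11 + 8))*(-3) = (47*19)*(-3) = 893*(-3) = -2679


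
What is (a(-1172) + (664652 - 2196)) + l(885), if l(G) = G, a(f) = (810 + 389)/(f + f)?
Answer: 1554870105/2344 ≈ 6.6334e+5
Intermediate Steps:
a(f) = 1199/(2*f) (a(f) = 1199/((2*f)) = 1199*(1/(2*f)) = 1199/(2*f))
(a(-1172) + (664652 - 2196)) + l(885) = ((1199/2)/(-1172) + (664652 - 2196)) + 885 = ((1199/2)*(-1/1172) + 662456) + 885 = (-1199/2344 + 662456) + 885 = 1552795665/2344 + 885 = 1554870105/2344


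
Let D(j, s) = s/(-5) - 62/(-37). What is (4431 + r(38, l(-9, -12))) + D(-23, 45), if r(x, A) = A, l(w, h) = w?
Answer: 163343/37 ≈ 4414.7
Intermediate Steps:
D(j, s) = 62/37 - s/5 (D(j, s) = s*(-1/5) - 62*(-1/37) = -s/5 + 62/37 = 62/37 - s/5)
(4431 + r(38, l(-9, -12))) + D(-23, 45) = (4431 - 9) + (62/37 - 1/5*45) = 4422 + (62/37 - 9) = 4422 - 271/37 = 163343/37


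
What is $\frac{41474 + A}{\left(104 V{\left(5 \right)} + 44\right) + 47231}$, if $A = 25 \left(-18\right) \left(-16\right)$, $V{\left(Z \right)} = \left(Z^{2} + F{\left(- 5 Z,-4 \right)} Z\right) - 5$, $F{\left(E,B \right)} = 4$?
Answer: $\frac{48674}{51435} \approx 0.94632$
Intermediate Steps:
$V{\left(Z \right)} = -5 + Z^{2} + 4 Z$ ($V{\left(Z \right)} = \left(Z^{2} + 4 Z\right) - 5 = -5 + Z^{2} + 4 Z$)
$A = 7200$ ($A = \left(-450\right) \left(-16\right) = 7200$)
$\frac{41474 + A}{\left(104 V{\left(5 \right)} + 44\right) + 47231} = \frac{41474 + 7200}{\left(104 \left(-5 + 5^{2} + 4 \cdot 5\right) + 44\right) + 47231} = \frac{48674}{\left(104 \left(-5 + 25 + 20\right) + 44\right) + 47231} = \frac{48674}{\left(104 \cdot 40 + 44\right) + 47231} = \frac{48674}{\left(4160 + 44\right) + 47231} = \frac{48674}{4204 + 47231} = \frac{48674}{51435}$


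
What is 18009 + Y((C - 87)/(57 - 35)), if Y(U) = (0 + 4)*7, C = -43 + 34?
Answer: 18037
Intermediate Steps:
C = -9
Y(U) = 28 (Y(U) = 4*7 = 28)
18009 + Y((C - 87)/(57 - 35)) = 18009 + 28 = 18037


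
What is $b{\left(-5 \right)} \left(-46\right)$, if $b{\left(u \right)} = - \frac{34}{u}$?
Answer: $- \frac{1564}{5} \approx -312.8$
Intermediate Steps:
$b{\left(-5 \right)} \left(-46\right) = - \frac{34}{-5} \left(-46\right) = \left(-34\right) \left(- \frac{1}{5}\right) \left(-46\right) = \frac{34}{5} \left(-46\right) = - \frac{1564}{5}$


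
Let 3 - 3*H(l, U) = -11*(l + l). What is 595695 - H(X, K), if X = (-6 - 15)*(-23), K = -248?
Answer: 592152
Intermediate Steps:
X = 483 (X = -21*(-23) = 483)
H(l, U) = 1 + 22*l/3 (H(l, U) = 1 - (-11)*(l + l)/3 = 1 - (-11)*2*l/3 = 1 - (-22)*l/3 = 1 + 22*l/3)
595695 - H(X, K) = 595695 - (1 + (22/3)*483) = 595695 - (1 + 3542) = 595695 - 1*3543 = 595695 - 3543 = 592152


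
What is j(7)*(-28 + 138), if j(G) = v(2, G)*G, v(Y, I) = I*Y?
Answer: 10780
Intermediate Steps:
j(G) = 2*G² (j(G) = (G*2)*G = (2*G)*G = 2*G²)
j(7)*(-28 + 138) = (2*7²)*(-28 + 138) = (2*49)*110 = 98*110 = 10780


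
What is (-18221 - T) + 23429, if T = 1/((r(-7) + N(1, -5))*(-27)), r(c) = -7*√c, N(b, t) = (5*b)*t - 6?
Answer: 183363233/35208 + 7*I*√7/35208 ≈ 5208.0 + 0.00052602*I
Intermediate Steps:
N(b, t) = -6 + 5*b*t (N(b, t) = 5*b*t - 6 = -6 + 5*b*t)
T = 1/(837 + 189*I*√7) (T = 1/((-7*I*√7 + (-6 + 5*1*(-5)))*(-27)) = 1/((-7*I*√7 + (-6 - 25))*(-27)) = 1/((-7*I*√7 - 31)*(-27)) = 1/((-31 - 7*I*√7)*(-27)) = 1/(837 + 189*I*√7) ≈ 0.00088048 - 0.00052602*I)
(-18221 - T) + 23429 = (-18221 - (31/35208 - 7*I*√7/35208)) + 23429 = (-18221 + (-31/35208 + 7*I*√7/35208)) + 23429 = (-641524999/35208 + 7*I*√7/35208) + 23429 = 183363233/35208 + 7*I*√7/35208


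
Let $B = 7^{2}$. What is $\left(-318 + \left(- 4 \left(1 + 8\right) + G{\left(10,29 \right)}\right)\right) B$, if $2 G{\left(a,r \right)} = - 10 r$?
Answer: $-24451$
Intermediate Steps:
$G{\left(a,r \right)} = - 5 r$ ($G{\left(a,r \right)} = \frac{\left(-10\right) r}{2} = - 5 r$)
$B = 49$
$\left(-318 + \left(- 4 \left(1 + 8\right) + G{\left(10,29 \right)}\right)\right) B = \left(-318 - \left(145 + 4 \left(1 + 8\right)\right)\right) 49 = \left(-318 - 181\right) 49 = \left(-499\right) 49 = -24451$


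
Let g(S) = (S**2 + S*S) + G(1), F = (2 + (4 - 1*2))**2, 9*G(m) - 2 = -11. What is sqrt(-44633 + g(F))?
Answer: I*sqrt(44122) ≈ 210.05*I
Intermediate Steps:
G(m) = -1 (G(m) = 2/9 + (1/9)*(-11) = 2/9 - 11/9 = -1)
F = 16 (F = (2 + (4 - 2))**2 = (2 + 2)**2 = 4**2 = 16)
g(S) = -1 + 2*S**2 (g(S) = (S**2 + S*S) - 1 = (S**2 + S**2) - 1 = 2*S**2 - 1 = -1 + 2*S**2)
sqrt(-44633 + g(F)) = sqrt(-44633 + (-1 + 2*16**2)) = sqrt(-44633 + (-1 + 2*256)) = sqrt(-44633 + (-1 + 512)) = sqrt(-44633 + 511) = sqrt(-44122) = I*sqrt(44122)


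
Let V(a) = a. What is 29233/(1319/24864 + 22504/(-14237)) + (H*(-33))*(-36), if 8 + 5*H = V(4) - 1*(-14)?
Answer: -9063305868216/540760853 ≈ -16760.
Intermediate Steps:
H = 2 (H = -8/5 + (4 - 1*(-14))/5 = -8/5 + (4 + 14)/5 = -8/5 + (1/5)*18 = -8/5 + 18/5 = 2)
29233/(1319/24864 + 22504/(-14237)) + (H*(-33))*(-36) = 29233/(1319/24864 + 22504/(-14237)) + (2*(-33))*(-36) = 29233/(1319*(1/24864) + 22504*(-1/14237)) - 66*(-36) = 29233/(1319/24864 - 22504/14237) + 2376 = 29233/(-540760853/353988768) + 2376 = 29233*(-353988768/540760853) + 2376 = -10348153654944/540760853 + 2376 = -9063305868216/540760853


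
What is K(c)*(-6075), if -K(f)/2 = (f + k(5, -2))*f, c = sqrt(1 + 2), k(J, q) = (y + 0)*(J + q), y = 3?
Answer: 36450 + 109350*sqrt(3) ≈ 2.2585e+5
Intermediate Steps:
k(J, q) = 3*J + 3*q (k(J, q) = (3 + 0)*(J + q) = 3*(J + q) = 3*J + 3*q)
c = sqrt(3) ≈ 1.7320
K(f) = -2*f*(9 + f) (K(f) = -2*(f + (3*5 + 3*(-2)))*f = -2*(f + (15 - 6))*f = -2*(f + 9)*f = -2*(9 + f)*f = -2*f*(9 + f))
K(c)*(-6075) = -2*sqrt(3)*(9 + sqrt(3))*(-6075) = 12150*sqrt(3)*(9 + sqrt(3))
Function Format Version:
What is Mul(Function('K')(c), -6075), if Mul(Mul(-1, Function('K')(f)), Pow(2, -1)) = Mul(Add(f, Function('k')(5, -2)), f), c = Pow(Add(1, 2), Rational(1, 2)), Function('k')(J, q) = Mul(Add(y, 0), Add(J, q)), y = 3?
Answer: Add(36450, Mul(109350, Pow(3, Rational(1, 2)))) ≈ 2.2585e+5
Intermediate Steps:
Function('k')(J, q) = Add(Mul(3, J), Mul(3, q)) (Function('k')(J, q) = Mul(Add(3, 0), Add(J, q)) = Mul(3, Add(J, q)) = Add(Mul(3, J), Mul(3, q)))
c = Pow(3, Rational(1, 2)) ≈ 1.7320
Function('K')(f) = Mul(-2, f, Add(9, f)) (Function('K')(f) = Mul(-2, Mul(Add(f, Add(Mul(3, 5), Mul(3, -2))), f)) = Mul(-2, Mul(Add(f, Add(15, -6)), f)) = Mul(-2, Mul(Add(f, 9), f)) = Mul(-2, Mul(Add(9, f), f)) = Mul(-2, Mul(f, Add(9, f))) = Mul(-2, f, Add(9, f)))
Mul(Function('K')(c), -6075) = Mul(Mul(-2, Pow(3, Rational(1, 2)), Add(9, Pow(3, Rational(1, 2)))), -6075) = Mul(12150, Pow(3, Rational(1, 2)), Add(9, Pow(3, Rational(1, 2))))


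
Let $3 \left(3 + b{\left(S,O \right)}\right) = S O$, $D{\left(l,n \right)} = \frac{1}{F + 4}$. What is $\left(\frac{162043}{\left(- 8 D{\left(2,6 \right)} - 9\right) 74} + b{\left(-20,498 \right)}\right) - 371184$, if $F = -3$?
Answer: $- \frac{471291849}{1258} \approx -3.7464 \cdot 10^{5}$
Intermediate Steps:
$D{\left(l,n \right)} = 1$ ($D{\left(l,n \right)} = \frac{1}{-3 + 4} = 1^{-1} = 1$)
$b{\left(S,O \right)} = -3 + \frac{O S}{3}$ ($b{\left(S,O \right)} = -3 + \frac{S O}{3} = -3 + \frac{O S}{3}$)
$\left(\frac{162043}{\left(- 8 D{\left(2,6 \right)} - 9\right) 74} + b{\left(-20,498 \right)}\right) - 371184 = \left(\frac{162043}{\left(\left(-8\right) 1 - 9\right) 74} + \left(-3 + \frac{1}{3} \cdot 498 \left(-20\right)\right)\right) - 371184 = \left(\frac{162043}{\left(-8 - 9\right) 74} - 3323\right) - 371184 = \left(\frac{162043}{\left(-17\right) 74} - 3323\right) - 371184 = \left(\frac{162043}{-1258} - 3323\right) - 371184 = \left(162043 \left(- \frac{1}{1258}\right) - 3323\right) - 371184 = \left(- \frac{162043}{1258} - 3323\right) - 371184 = - \frac{4342377}{1258} - 371184 = - \frac{471291849}{1258}$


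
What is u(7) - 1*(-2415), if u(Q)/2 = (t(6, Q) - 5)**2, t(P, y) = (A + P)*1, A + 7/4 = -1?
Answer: 19369/8 ≈ 2421.1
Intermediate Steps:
A = -11/4 (A = -7/4 - 1 = -11/4 ≈ -2.7500)
t(P, y) = -11/4 + P (t(P, y) = (-11/4 + P)*1 = -11/4 + P)
u(Q) = 49/8 (u(Q) = 2*((-11/4 + 6) - 5)**2 = 2*(13/4 - 5)**2 = 2*(-7/4)**2 = 2*(49/16) = 49/8)
u(7) - 1*(-2415) = 49/8 - 1*(-2415) = 49/8 + 2415 = 19369/8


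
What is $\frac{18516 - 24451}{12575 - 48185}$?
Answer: $\frac{1}{6} \approx 0.16667$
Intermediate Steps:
$\frac{18516 - 24451}{12575 - 48185} = - \frac{5935}{-35610} = \left(-5935\right) \left(- \frac{1}{35610}\right) = \frac{1}{6}$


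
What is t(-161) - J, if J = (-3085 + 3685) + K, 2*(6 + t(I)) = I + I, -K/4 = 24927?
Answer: 98941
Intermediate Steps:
K = -99708 (K = -4*24927 = -99708)
t(I) = -6 + I (t(I) = -6 + (I + I)/2 = -6 + (2*I)/2 = -6 + I)
J = -99108 (J = (-3085 + 3685) - 99708 = 600 - 99708 = -99108)
t(-161) - J = (-6 - 161) - 1*(-99108) = -167 + 99108 = 98941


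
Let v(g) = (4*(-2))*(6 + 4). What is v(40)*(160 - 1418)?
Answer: 100640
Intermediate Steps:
v(g) = -80 (v(g) = -8*10 = -80)
v(40)*(160 - 1418) = -80*(160 - 1418) = -80*(-1258) = 100640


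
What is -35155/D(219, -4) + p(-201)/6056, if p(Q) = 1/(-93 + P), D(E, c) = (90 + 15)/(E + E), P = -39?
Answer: -820596672199/5595744 ≈ -1.4665e+5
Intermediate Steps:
D(E, c) = 105/(2*E) (D(E, c) = 105/((2*E)) = 105*(1/(2*E)) = 105/(2*E))
p(Q) = -1/132 (p(Q) = 1/(-93 - 39) = 1/(-132) = -1/132)
-35155/D(219, -4) + p(-201)/6056 = -35155/((105/2)/219) - 1/132/6056 = -35155/((105/2)*(1/219)) - 1/132*1/6056 = -35155/35/146 - 1/799392 = -35155*146/35 - 1/799392 = -1026526/7 - 1/799392 = -820596672199/5595744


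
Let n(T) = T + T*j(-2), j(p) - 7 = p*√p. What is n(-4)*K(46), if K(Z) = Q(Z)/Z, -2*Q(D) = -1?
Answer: -8/23 + 2*I*√2/23 ≈ -0.34783 + 0.12298*I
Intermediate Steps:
Q(D) = ½ (Q(D) = -½*(-1) = ½)
j(p) = 7 + p^(3/2) (j(p) = 7 + p*√p = 7 + p^(3/2))
n(T) = T + T*(7 - 2*I*√2) (n(T) = T + T*(7 + (-2)^(3/2)) = T + T*(7 - 2*I*√2))
K(Z) = 1/(2*Z)
n(-4)*K(46) = (2*(-4)*(4 - I*√2))*((½)/46) = (-32 + 8*I*√2)*((½)*(1/46)) = (-32 + 8*I*√2)*(1/92) = -8/23 + 2*I*√2/23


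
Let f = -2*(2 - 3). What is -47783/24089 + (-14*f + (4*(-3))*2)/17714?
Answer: -24931785/12550369 ≈ -1.9865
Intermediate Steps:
f = 2 (f = -2*(-1) = 2)
-47783/24089 + (-14*f + (4*(-3))*2)/17714 = -47783/24089 + (-14*2 + (4*(-3))*2)/17714 = -47783*1/24089 + (-28 - 12*2)*(1/17714) = -47783/24089 + (-28 - 24)*(1/17714) = -47783/24089 - 52*1/17714 = -47783/24089 - 26/8857 = -24931785/12550369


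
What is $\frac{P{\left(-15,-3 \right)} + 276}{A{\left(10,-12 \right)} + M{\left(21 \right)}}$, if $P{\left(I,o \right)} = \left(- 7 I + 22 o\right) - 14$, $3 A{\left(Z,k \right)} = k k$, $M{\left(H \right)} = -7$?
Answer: $\frac{301}{41} \approx 7.3415$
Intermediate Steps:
$A{\left(Z,k \right)} = \frac{k^{2}}{3}$ ($A{\left(Z,k \right)} = \frac{k k}{3} = \frac{k^{2}}{3}$)
$P{\left(I,o \right)} = -14 - 7 I + 22 o$
$\frac{P{\left(-15,-3 \right)} + 276}{A{\left(10,-12 \right)} + M{\left(21 \right)}} = \frac{\left(-14 - -105 + 22 \left(-3\right)\right) + 276}{\frac{\left(-12\right)^{2}}{3} - 7} = \frac{\left(-14 + 105 - 66\right) + 276}{\frac{1}{3} \cdot 144 - 7} = \frac{25 + 276}{48 - 7} = \frac{301}{41}$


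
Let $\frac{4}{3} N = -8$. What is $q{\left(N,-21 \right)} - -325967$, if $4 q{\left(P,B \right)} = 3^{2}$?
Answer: $\frac{1303877}{4} \approx 3.2597 \cdot 10^{5}$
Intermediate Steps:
$N = -6$ ($N = \frac{3}{4} \left(-8\right) = -6$)
$q{\left(P,B \right)} = \frac{9}{4}$ ($q{\left(P,B \right)} = \frac{3^{2}}{4} = \frac{1}{4} \cdot 9 = \frac{9}{4}$)
$q{\left(N,-21 \right)} - -325967 = \frac{9}{4} - -325967 = \frac{9}{4} + 325967 = \frac{1303877}{4}$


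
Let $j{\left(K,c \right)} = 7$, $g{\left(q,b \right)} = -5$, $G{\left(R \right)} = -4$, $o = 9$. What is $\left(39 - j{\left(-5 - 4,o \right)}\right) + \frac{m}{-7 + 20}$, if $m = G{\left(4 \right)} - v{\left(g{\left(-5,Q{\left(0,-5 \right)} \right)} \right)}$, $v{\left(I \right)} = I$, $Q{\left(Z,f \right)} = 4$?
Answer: $\frac{417}{13} \approx 32.077$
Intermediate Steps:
$m = 1$ ($m = -4 - -5 = -4 + 5 = 1$)
$\left(39 - j{\left(-5 - 4,o \right)}\right) + \frac{m}{-7 + 20} = \left(39 - 7\right) + 1 \frac{1}{-7 + 20} = \left(39 - 7\right) + 1 \cdot \frac{1}{13} = 32 + 1 \cdot \frac{1}{13} = 32 + \frac{1}{13} = \frac{417}{13}$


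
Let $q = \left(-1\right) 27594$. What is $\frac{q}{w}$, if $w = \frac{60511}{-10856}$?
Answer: $\frac{299560464}{60511} \approx 4950.5$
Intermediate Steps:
$q = -27594$
$w = - \frac{60511}{10856}$ ($w = 60511 \left(- \frac{1}{10856}\right) = - \frac{60511}{10856} \approx -5.574$)
$\frac{q}{w} = - \frac{27594}{- \frac{60511}{10856}} = \left(-27594\right) \left(- \frac{10856}{60511}\right) = \frac{299560464}{60511}$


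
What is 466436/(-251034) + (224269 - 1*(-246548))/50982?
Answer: 15735205771/2133035898 ≈ 7.3769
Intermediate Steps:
466436/(-251034) + (224269 - 1*(-246548))/50982 = 466436*(-1/251034) + (224269 + 246548)*(1/50982) = -233218/125517 + 470817*(1/50982) = -233218/125517 + 156939/16994 = 15735205771/2133035898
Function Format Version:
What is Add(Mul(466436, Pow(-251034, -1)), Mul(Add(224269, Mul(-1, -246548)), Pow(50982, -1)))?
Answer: Rational(15735205771, 2133035898) ≈ 7.3769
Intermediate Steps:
Add(Mul(466436, Pow(-251034, -1)), Mul(Add(224269, Mul(-1, -246548)), Pow(50982, -1))) = Add(Mul(466436, Rational(-1, 251034)), Mul(Add(224269, 246548), Rational(1, 50982))) = Add(Rational(-233218, 125517), Mul(470817, Rational(1, 50982))) = Add(Rational(-233218, 125517), Rational(156939, 16994)) = Rational(15735205771, 2133035898)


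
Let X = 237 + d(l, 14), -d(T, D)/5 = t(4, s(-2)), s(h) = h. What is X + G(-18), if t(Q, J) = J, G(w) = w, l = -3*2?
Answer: 229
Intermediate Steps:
l = -6
d(T, D) = 10 (d(T, D) = -5*(-2) = 10)
X = 247 (X = 237 + 10 = 247)
X + G(-18) = 247 - 18 = 229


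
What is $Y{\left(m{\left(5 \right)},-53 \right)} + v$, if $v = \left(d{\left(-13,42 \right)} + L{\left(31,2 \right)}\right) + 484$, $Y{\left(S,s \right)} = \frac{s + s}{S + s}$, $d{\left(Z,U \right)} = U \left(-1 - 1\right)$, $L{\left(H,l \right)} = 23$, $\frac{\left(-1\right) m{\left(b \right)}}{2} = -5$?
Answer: $\frac{18295}{43} \approx 425.46$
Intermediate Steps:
$m{\left(b \right)} = 10$ ($m{\left(b \right)} = \left(-2\right) \left(-5\right) = 10$)
$d{\left(Z,U \right)} = - 2 U$ ($d{\left(Z,U \right)} = U \left(-2\right) = - 2 U$)
$Y{\left(S,s \right)} = \frac{2 s}{S + s}$
$v = 423$ ($v = \left(\left(-2\right) 42 + 23\right) + 484 = \left(-84 + 23\right) + 484 = -61 + 484 = 423$)
$Y{\left(m{\left(5 \right)},-53 \right)} + v = 2 \left(-53\right) \frac{1}{10 - 53} + 423 = 2 \left(-53\right) \frac{1}{-43} + 423 = 2 \left(-53\right) \left(- \frac{1}{43}\right) + 423 = \frac{106}{43} + 423 = \frac{18295}{43}$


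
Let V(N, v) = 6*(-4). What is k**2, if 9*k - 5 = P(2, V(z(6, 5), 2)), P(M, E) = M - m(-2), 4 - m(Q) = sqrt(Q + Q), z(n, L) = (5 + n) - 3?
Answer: 5/81 + 4*I/27 ≈ 0.061728 + 0.14815*I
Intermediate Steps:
z(n, L) = 2 + n
m(Q) = 4 - sqrt(2)*sqrt(Q) (m(Q) = 4 - sqrt(Q + Q) = 4 - sqrt(2*Q) = 4 - sqrt(2)*sqrt(Q))
V(N, v) = -24
P(M, E) = -4 + M + 2*I (P(M, E) = M - (4 - sqrt(2)*sqrt(-2)) = M - (4 - sqrt(2)*I*sqrt(2)) = M - (4 - 2*I) = M + (-4 + 2*I) = -4 + M + 2*I)
k = 1/3 + 2*I/9 (k = 5/9 + (-4 + 2 + 2*I)/9 = 5/9 + (-2 + 2*I)/9 = 5/9 + (-2/9 + 2*I/9) = 1/3 + 2*I/9 ≈ 0.33333 + 0.22222*I)
k**2 = (1/3 + 2*I/9)**2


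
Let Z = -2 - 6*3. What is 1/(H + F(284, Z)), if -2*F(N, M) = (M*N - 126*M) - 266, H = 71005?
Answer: 1/72718 ≈ 1.3752e-5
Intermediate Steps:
Z = -20 (Z = -2 - 18 = -20)
F(N, M) = 133 + 63*M - M*N/2 (F(N, M) = -((M*N - 126*M) - 266)/2 = -((-126*M + M*N) - 266)/2 = -(-266 - 126*M + M*N)/2 = 133 + 63*M - M*N/2)
1/(H + F(284, Z)) = 1/(71005 + (133 + 63*(-20) - 1/2*(-20)*284)) = 1/(71005 + (133 - 1260 + 2840)) = 1/(71005 + 1713) = 1/72718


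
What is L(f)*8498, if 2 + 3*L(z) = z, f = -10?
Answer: -33992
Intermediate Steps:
L(z) = -2/3 + z/3
L(f)*8498 = (-2/3 + (1/3)*(-10))*8498 = (-2/3 - 10/3)*8498 = -4*8498 = -33992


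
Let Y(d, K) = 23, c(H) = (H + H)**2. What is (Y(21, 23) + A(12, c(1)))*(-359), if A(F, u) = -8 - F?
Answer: -1077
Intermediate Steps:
c(H) = 4*H**2 (c(H) = (2*H)**2 = 4*H**2)
(Y(21, 23) + A(12, c(1)))*(-359) = (23 + (-8 - 1*12))*(-359) = (23 + (-8 - 12))*(-359) = (23 - 20)*(-359) = 3*(-359) = -1077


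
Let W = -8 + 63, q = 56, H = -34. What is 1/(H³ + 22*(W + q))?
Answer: -1/36862 ≈ -2.7128e-5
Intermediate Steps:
W = 55
1/(H³ + 22*(W + q)) = 1/((-34)³ + 22*(55 + 56)) = 1/(-39304 + 22*111) = 1/(-39304 + 2442) = 1/(-36862) = -1/36862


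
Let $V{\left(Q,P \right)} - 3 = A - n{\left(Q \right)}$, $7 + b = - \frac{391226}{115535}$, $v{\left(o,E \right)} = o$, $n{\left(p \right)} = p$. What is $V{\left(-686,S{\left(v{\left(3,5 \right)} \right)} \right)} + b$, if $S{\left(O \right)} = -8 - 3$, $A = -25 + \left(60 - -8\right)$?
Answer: $\frac{83371649}{115535} \approx 721.61$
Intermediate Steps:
$A = 43$ ($A = -25 + \left(60 + 8\right) = -25 + 68 = 43$)
$S{\left(O \right)} = -11$ ($S{\left(O \right)} = -8 - 3 = -11$)
$b = - \frac{1199971}{115535}$ ($b = -7 - \frac{391226}{115535} = - \frac{1199971}{115535} \approx -10.386$)
$V{\left(Q,P \right)} = 46 - Q$ ($V{\left(Q,P \right)} = 3 - \left(-43 + Q\right) = 46 - Q$)
$V{\left(-686,S{\left(v{\left(3,5 \right)} \right)} \right)} + b = \left(46 - -686\right) - \frac{1199971}{115535} = \left(46 + 686\right) - \frac{1199971}{115535} = 732 - \frac{1199971}{115535} = \frac{83371649}{115535}$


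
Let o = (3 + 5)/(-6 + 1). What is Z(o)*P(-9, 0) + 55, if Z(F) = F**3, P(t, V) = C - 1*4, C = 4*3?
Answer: 2779/125 ≈ 22.232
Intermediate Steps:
C = 12
P(t, V) = 8 (P(t, V) = 12 - 1*4 = 12 - 4 = 8)
o = -8/5 (o = 8/(-5) = 8*(-1/5) = -8/5 ≈ -1.6000)
Z(o)*P(-9, 0) + 55 = (-8/5)**3*8 + 55 = -512/125*8 + 55 = -4096/125 + 55 = 2779/125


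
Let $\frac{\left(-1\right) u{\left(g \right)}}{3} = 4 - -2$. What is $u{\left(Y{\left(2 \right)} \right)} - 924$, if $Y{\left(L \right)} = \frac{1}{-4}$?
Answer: $-942$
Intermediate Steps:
$Y{\left(L \right)} = - \frac{1}{4}$
$u{\left(g \right)} = -18$ ($u{\left(g \right)} = - 3 \left(4 - -2\right) = - 3 \left(4 + 2\right) = \left(-3\right) 6 = -18$)
$u{\left(Y{\left(2 \right)} \right)} - 924 = -18 - 924 = -942$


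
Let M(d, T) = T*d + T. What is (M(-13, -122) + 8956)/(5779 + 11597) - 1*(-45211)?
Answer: 196399189/4344 ≈ 45212.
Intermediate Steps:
M(d, T) = T + T*d
(M(-13, -122) + 8956)/(5779 + 11597) - 1*(-45211) = (-122*(1 - 13) + 8956)/(5779 + 11597) - 1*(-45211) = (-122*(-12) + 8956)/17376 + 45211 = (1464 + 8956)*(1/17376) + 45211 = 10420*(1/17376) + 45211 = 2605/4344 + 45211 = 196399189/4344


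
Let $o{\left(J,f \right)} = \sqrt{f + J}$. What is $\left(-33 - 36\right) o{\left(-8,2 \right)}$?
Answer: $- 69 i \sqrt{6} \approx - 169.01 i$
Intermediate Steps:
$o{\left(J,f \right)} = \sqrt{J + f}$
$\left(-33 - 36\right) o{\left(-8,2 \right)} = \left(-33 - 36\right) \sqrt{-8 + 2} = - 69 \sqrt{-6} = - 69 i \sqrt{6}$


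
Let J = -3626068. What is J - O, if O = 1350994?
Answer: -4977062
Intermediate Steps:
J - O = -3626068 - 1*1350994 = -3626068 - 1350994 = -4977062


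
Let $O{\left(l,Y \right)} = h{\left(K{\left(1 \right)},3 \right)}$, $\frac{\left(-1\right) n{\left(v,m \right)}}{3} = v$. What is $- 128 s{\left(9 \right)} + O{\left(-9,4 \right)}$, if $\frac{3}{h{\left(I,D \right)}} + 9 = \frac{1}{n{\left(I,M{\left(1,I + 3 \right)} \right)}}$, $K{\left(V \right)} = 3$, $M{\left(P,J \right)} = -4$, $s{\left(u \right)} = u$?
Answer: $- \frac{94491}{82} \approx -1152.3$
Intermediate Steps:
$n{\left(v,m \right)} = - 3 v$
$h{\left(I,D \right)} = \frac{3}{-9 - \frac{1}{3 I}}$ ($h{\left(I,D \right)} = \frac{3}{-9 + \frac{1}{\left(-3\right) I}} = \frac{3}{-9 - \frac{1}{3 I}}$)
$O{\left(l,Y \right)} = - \frac{27}{82}$ ($O{\left(l,Y \right)} = 9 \cdot 3 \frac{1}{-1 - 81} = 9 \cdot 3 \frac{1}{-82} = 9 \cdot 3 \left(- \frac{1}{82}\right) = - \frac{27}{82}$)
$- 128 s{\left(9 \right)} + O{\left(-9,4 \right)} = \left(-128\right) 9 - \frac{27}{82} = -1152 - \frac{27}{82} = - \frac{94491}{82}$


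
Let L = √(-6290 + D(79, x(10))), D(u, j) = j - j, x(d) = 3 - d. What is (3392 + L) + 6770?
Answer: 10162 + I*√6290 ≈ 10162.0 + 79.31*I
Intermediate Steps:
D(u, j) = 0
L = I*√6290 (L = √(-6290 + 0) = √(-6290) = I*√6290 ≈ 79.31*I)
(3392 + L) + 6770 = (3392 + I*√6290) + 6770 = 10162 + I*√6290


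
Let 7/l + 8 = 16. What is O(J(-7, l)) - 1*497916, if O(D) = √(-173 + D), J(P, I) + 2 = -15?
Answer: -497916 + I*√190 ≈ -4.9792e+5 + 13.784*I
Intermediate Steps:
l = 7/8 (l = 7/(-8 + 16) = 7/8 ≈ 0.87500)
J(P, I) = -17 (J(P, I) = -2 - 15 = -17)
O(J(-7, l)) - 1*497916 = √(-173 - 17) - 1*497916 = √(-190) - 497916 = I*√190 - 497916 = -497916 + I*√190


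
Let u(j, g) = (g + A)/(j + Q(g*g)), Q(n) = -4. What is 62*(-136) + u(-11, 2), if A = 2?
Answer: -126484/15 ≈ -8432.3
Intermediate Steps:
u(j, g) = (2 + g)/(-4 + j) (u(j, g) = (g + 2)/(j - 4) = (2 + g)/(-4 + j))
62*(-136) + u(-11, 2) = 62*(-136) + (2 + 2)/(-4 - 11) = -8432 + 4/(-15) = -8432 - 1/15*4 = -8432 - 4/15 = -126484/15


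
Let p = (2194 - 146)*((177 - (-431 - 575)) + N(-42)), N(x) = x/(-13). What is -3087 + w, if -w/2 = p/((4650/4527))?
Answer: -47688653397/10075 ≈ -4.7334e+6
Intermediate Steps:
N(x) = -x/13 (N(x) = x*(-1/13) = -x/13)
p = 31582208/13 (p = (2194 - 146)*((177 - (-431 - 575)) - 1/13*(-42)) = 2048*((177 - 1*(-1006)) + 42/13) = 2048*((177 + 1006) + 42/13) = 2048*(1183 + 42/13) = 2048*(15421/13) = 31582208/13 ≈ 2.4294e+6)
w = -47657551872/10075 (w = -63164416/(13*(4650/4527)) = -63164416/(13*(4650*(1/4527))) = -63164416/(13*1550/1509) = -63164416*1509/(13*1550) = -2*23828775936/10075 = -47657551872/10075 ≈ -4.7303e+6)
-3087 + w = -3087 - 47657551872/10075 = -47688653397/10075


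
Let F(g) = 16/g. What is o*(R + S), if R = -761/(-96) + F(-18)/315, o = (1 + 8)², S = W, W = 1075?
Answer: 98242889/1120 ≈ 87717.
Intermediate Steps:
S = 1075
o = 81 (o = 9² = 81)
R = 718889/90720 (R = -761/(-96) + (16/(-18))/315 = -761*(-1/96) + (16*(-1/18))*(1/315) = 761/96 - 8/9*1/315 = 761/96 - 8/2835 = 718889/90720 ≈ 7.9243)
o*(R + S) = 81*(718889/90720 + 1075) = 81*(98242889/90720) = 98242889/1120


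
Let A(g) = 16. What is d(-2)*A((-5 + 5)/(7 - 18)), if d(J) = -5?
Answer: -80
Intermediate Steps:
d(-2)*A((-5 + 5)/(7 - 18)) = -5*16 = -80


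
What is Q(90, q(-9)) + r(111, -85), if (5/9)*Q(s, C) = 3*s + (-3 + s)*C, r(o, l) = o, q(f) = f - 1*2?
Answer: -5628/5 ≈ -1125.6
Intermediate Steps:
q(f) = -2 + f (q(f) = f - 2 = -2 + f)
Q(s, C) = 27*s/5 + 9*C*(-3 + s)/5 (Q(s, C) = 9*(3*s + (-3 + s)*C)/5 = 9*(3*s + C*(-3 + s))/5 = 27*s/5 + 9*C*(-3 + s)/5)
Q(90, q(-9)) + r(111, -85) = (-27*(-2 - 9)/5 + (27/5)*90 + (9/5)*(-2 - 9)*90) + 111 = (-27/5*(-11) + 486 + (9/5)*(-11)*90) + 111 = (297/5 + 486 - 1782) + 111 = -6183/5 + 111 = -5628/5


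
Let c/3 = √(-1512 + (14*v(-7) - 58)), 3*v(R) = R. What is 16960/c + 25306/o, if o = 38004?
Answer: 12653/19002 - 4240*I*√3606/1803 ≈ 0.66588 - 141.22*I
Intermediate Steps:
v(R) = R/3
c = 2*I*√3606 (c = 3*√(-1512 + (14*((⅓)*(-7)) - 58)) = 3*√(-1512 + (14*(-7/3) - 58)) = 3*√(-1512 + (-98/3 - 58)) = 3*√(-1512 - 272/3) = 3*√(-4808/3) = 3*(2*I*√3606/3) = 2*I*√3606 ≈ 120.1*I)
16960/c + 25306/o = 16960/((2*I*√3606)) + 25306/38004 = 16960*(-I*√3606/7212) + 25306*(1/38004) = -4240*I*√3606/1803 + 12653/19002 = 12653/19002 - 4240*I*√3606/1803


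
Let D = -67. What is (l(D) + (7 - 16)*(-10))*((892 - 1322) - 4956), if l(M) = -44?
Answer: -247756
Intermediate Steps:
(l(D) + (7 - 16)*(-10))*((892 - 1322) - 4956) = (-44 + (7 - 16)*(-10))*((892 - 1322) - 4956) = (-44 - 9*(-10))*(-430 - 4956) = (-44 + 90)*(-5386) = 46*(-5386) = -247756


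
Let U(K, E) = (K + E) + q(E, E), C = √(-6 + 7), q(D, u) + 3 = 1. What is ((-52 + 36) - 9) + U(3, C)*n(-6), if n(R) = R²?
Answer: 47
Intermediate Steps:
q(D, u) = -2 (q(D, u) = -3 + 1 = -2)
C = 1 (C = √1 = 1)
U(K, E) = -2 + E + K (U(K, E) = (K + E) - 2 = (E + K) - 2 = -2 + E + K)
((-52 + 36) - 9) + U(3, C)*n(-6) = ((-52 + 36) - 9) + (-2 + 1 + 3)*(-6)² = (-16 - 9) + 2*36 = -25 + 72 = 47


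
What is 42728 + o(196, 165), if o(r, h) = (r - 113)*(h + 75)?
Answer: 62648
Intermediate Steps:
o(r, h) = (-113 + r)*(75 + h)
42728 + o(196, 165) = 42728 + (-8475 - 113*165 + 75*196 + 165*196) = 42728 + (-8475 - 18645 + 14700 + 32340) = 42728 + 19920 = 62648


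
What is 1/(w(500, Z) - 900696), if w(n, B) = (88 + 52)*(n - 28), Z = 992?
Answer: -1/834616 ≈ -1.1982e-6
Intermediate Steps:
w(n, B) = -3920 + 140*n (w(n, B) = 140*(-28 + n) = -3920 + 140*n)
1/(w(500, Z) - 900696) = 1/((-3920 + 140*500) - 900696) = 1/((-3920 + 70000) - 900696) = 1/(66080 - 900696) = 1/(-834616) = -1/834616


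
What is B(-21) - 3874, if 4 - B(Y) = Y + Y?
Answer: -3828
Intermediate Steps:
B(Y) = 4 - 2*Y (B(Y) = 4 - (Y + Y) = 4 - 2*Y)
B(-21) - 3874 = (4 - 2*(-21)) - 3874 = (4 + 42) - 3874 = 46 - 3874 = -3828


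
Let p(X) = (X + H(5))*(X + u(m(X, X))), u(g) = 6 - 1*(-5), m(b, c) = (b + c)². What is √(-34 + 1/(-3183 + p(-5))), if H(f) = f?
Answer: I*√344473809/3183 ≈ 5.831*I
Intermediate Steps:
u(g) = 11 (u(g) = 6 + 5 = 11)
p(X) = (5 + X)*(11 + X) (p(X) = (X + 5)*(X + 11) = (5 + X)*(11 + X))
√(-34 + 1/(-3183 + p(-5))) = √(-34 + 1/(-3183 + (55 + (-5)² + 16*(-5)))) = √(-34 + 1/(-3183 + (55 + 25 - 80))) = √(-34 + 1/(-3183 + 0)) = √(-34 + 1/(-3183)) = √(-34 - 1/3183) = √(-108223/3183) = I*√344473809/3183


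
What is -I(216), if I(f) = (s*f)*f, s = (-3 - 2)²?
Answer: -1166400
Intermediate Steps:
s = 25 (s = (-5)² = 25)
I(f) = 25*f² (I(f) = (25*f)*f = 25*f²)
-I(216) = -25*216² = -25*46656 = -1*1166400 = -1166400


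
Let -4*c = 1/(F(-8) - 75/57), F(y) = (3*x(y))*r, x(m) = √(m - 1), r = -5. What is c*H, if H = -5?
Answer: -95/117064 + 3249*I/117064 ≈ -0.00081152 + 0.027754*I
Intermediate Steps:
x(m) = √(-1 + m)
F(y) = -15*√(-1 + y) (F(y) = (3*√(-1 + y))*(-5) = -15*√(-1 + y))
c = -361*(-25/19 + 45*I)/2926600 (c = -1/(4*(-15*√(-1 - 8) - 75/57)) = -1/(4*(-45*I - 75*1/57)) = -1/(4*(-45*I - 25/19)) = -361*(-25/19 + 45*I)/731650/4 = -361*(-25/19 + 45*I)/2926600 ≈ 0.0001623 - 0.0055508*I)
c*H = (19/117064 - 3249*I/585320)*(-5) = -95/117064 + 3249*I/117064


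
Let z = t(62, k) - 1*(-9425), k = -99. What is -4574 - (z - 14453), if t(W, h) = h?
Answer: 553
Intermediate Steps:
z = 9326 (z = -99 - 1*(-9425) = -99 + 9425 = 9326)
-4574 - (z - 14453) = -4574 - (9326 - 14453) = -4574 - 1*(-5127) = -4574 + 5127 = 553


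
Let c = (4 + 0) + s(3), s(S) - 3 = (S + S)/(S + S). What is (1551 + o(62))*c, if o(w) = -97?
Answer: 11632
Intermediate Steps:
s(S) = 4 (s(S) = 3 + (S + S)/(S + S) = 3 + (2*S)/((2*S)) = 3 + (2*S)*(1/(2*S)) = 3 + 1 = 4)
c = 8 (c = (4 + 0) + 4 = 4 + 4 = 8)
(1551 + o(62))*c = (1551 - 97)*8 = 1454*8 = 11632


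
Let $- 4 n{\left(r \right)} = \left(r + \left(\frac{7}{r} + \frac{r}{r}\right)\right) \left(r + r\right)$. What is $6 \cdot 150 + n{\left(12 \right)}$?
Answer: $\frac{1637}{2} \approx 818.5$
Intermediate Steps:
$n{\left(r \right)} = - \frac{r \left(1 + r + \frac{7}{r}\right)}{2}$ ($n{\left(r \right)} = - \frac{\left(r + \left(\frac{7}{r} + \frac{r}{r}\right)\right) \left(r + r\right)}{4} = - \frac{\left(r + \left(\frac{7}{r} + 1\right)\right) 2 r}{4} = - \frac{\left(r + \left(1 + \frac{7}{r}\right)\right) 2 r}{4} = - \frac{\left(1 + r + \frac{7}{r}\right) 2 r}{4} = - \frac{2 r \left(1 + r + \frac{7}{r}\right)}{4} = - \frac{r \left(1 + r + \frac{7}{r}\right)}{2}$)
$6 \cdot 150 + n{\left(12 \right)} = 6 \cdot 150 - \left(\frac{19}{2} + 72\right) = 900 - \frac{163}{2} = \frac{1637}{2}$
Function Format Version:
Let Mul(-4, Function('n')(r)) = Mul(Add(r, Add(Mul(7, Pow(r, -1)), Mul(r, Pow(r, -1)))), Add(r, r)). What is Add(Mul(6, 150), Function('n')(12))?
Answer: Rational(1637, 2) ≈ 818.50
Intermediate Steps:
Function('n')(r) = Mul(Rational(-1, 2), r, Add(1, r, Mul(7, Pow(r, -1)))) (Function('n')(r) = Mul(Rational(-1, 4), Mul(Add(r, Add(Mul(7, Pow(r, -1)), Mul(r, Pow(r, -1)))), Add(r, r))) = Mul(Rational(-1, 4), Mul(Add(r, Add(Mul(7, Pow(r, -1)), 1)), Mul(2, r))) = Mul(Rational(-1, 4), Mul(Add(r, Add(1, Mul(7, Pow(r, -1)))), Mul(2, r))) = Mul(Rational(-1, 4), Mul(Add(1, r, Mul(7, Pow(r, -1))), Mul(2, r))) = Mul(Rational(-1, 4), Mul(2, r, Add(1, r, Mul(7, Pow(r, -1))))) = Mul(Rational(-1, 2), r, Add(1, r, Mul(7, Pow(r, -1)))))
Add(Mul(6, 150), Function('n')(12)) = Add(Mul(6, 150), Add(Rational(-7, 2), Mul(Rational(-1, 2), 12), Mul(Rational(-1, 2), Pow(12, 2)))) = Add(900, Add(Rational(-7, 2), -6, Mul(Rational(-1, 2), 144))) = Add(900, Add(Rational(-7, 2), -6, -72)) = Add(900, Rational(-163, 2)) = Rational(1637, 2)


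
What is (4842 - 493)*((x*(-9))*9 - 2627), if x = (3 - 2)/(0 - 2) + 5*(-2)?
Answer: -15451997/2 ≈ -7.7260e+6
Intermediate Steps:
x = -21/2 (x = 1/(-2) - 10 = 1*(-½) - 10 = -½ - 10 = -21/2 ≈ -10.500)
(4842 - 493)*((x*(-9))*9 - 2627) = (4842 - 493)*(-21/2*(-9)*9 - 2627) = 4349*((189/2)*9 - 2627) = 4349*(1701/2 - 2627) = 4349*(-3553/2) = -15451997/2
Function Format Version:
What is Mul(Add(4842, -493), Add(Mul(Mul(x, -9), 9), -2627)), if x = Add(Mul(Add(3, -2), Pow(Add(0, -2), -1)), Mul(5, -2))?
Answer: Rational(-15451997, 2) ≈ -7.7260e+6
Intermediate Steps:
x = Rational(-21, 2) (x = Add(Mul(1, Pow(-2, -1)), -10) = Add(Mul(1, Rational(-1, 2)), -10) = Add(Rational(-1, 2), -10) = Rational(-21, 2) ≈ -10.500)
Mul(Add(4842, -493), Add(Mul(Mul(x, -9), 9), -2627)) = Mul(Add(4842, -493), Add(Mul(Mul(Rational(-21, 2), -9), 9), -2627)) = Mul(4349, Add(Mul(Rational(189, 2), 9), -2627)) = Mul(4349, Add(Rational(1701, 2), -2627)) = Mul(4349, Rational(-3553, 2)) = Rational(-15451997, 2)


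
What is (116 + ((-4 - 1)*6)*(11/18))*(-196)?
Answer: -57428/3 ≈ -19143.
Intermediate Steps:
(116 + ((-4 - 1)*6)*(11/18))*(-196) = (116 + (-5*6)*(11*(1/18)))*(-196) = (116 - 30*11/18)*(-196) = (116 - 55/3)*(-196) = (293/3)*(-196) = -57428/3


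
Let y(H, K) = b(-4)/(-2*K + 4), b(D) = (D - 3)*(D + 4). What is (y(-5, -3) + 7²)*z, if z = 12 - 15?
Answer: -147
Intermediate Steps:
z = -3
b(D) = (-3 + D)*(4 + D)
y(H, K) = 0 (y(H, K) = (-12 - 4 + (-4)²)/(-2*K + 4) = (-12 - 4 + 16)/(4 - 2*K) = 0/(4 - 2*K) = 0)
(y(-5, -3) + 7²)*z = (0 + 7²)*(-3) = (0 + 49)*(-3) = 49*(-3) = -147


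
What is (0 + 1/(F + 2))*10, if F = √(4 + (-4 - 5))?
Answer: 20/9 - 10*I*√5/9 ≈ 2.2222 - 2.4845*I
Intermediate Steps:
F = I*√5 (F = √(4 - 9) = √(-5) = I*√5 ≈ 2.2361*I)
(0 + 1/(F + 2))*10 = (0 + 1/(I*√5 + 2))*10 = (0 + 1/(2 + I*√5))*10 = 10/(2 + I*√5)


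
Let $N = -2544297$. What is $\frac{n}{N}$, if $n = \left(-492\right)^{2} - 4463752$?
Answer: $\frac{4221688}{2544297} \approx 1.6593$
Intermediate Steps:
$n = -4221688$ ($n = 242064 - 4463752 = -4221688$)
$\frac{n}{N} = - \frac{4221688}{-2544297} = \left(-4221688\right) \left(- \frac{1}{2544297}\right) = \frac{4221688}{2544297}$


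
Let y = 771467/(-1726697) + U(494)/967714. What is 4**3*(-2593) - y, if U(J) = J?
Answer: -138648279808744148/835474430329 ≈ -1.6595e+5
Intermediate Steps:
y = -372853214060/835474430329 (y = 771467/(-1726697) + 494/967714 = 771467*(-1/1726697) + 494*(1/967714) = -771467/1726697 + 247/483857 = -372853214060/835474430329 ≈ -0.44628)
4**3*(-2593) - y = 4**3*(-2593) - 1*(-372853214060/835474430329) = 64*(-2593) + 372853214060/835474430329 = -165952 + 372853214060/835474430329 = -138648279808744148/835474430329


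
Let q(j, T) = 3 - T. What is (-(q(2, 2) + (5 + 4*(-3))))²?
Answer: 36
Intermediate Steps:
(-(q(2, 2) + (5 + 4*(-3))))² = (-((3 - 1*2) + (5 + 4*(-3))))² = (-((3 - 2) + (5 - 12)))² = (-(1 - 7))² = (-1*(-6))² = 6² = 36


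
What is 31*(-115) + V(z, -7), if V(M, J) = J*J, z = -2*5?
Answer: -3516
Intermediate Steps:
z = -10
V(M, J) = J²
31*(-115) + V(z, -7) = 31*(-115) + (-7)² = -3565 + 49 = -3516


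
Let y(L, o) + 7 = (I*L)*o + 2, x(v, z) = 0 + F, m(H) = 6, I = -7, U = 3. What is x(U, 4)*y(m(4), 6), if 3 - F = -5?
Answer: -2056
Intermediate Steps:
F = 8 (F = 3 - 1*(-5) = 3 + 5 = 8)
x(v, z) = 8 (x(v, z) = 0 + 8 = 8)
y(L, o) = -5 - 7*L*o (y(L, o) = -7 + ((-7*L)*o + 2) = -7 + (-7*L*o + 2) = -7 + (2 - 7*L*o) = -5 - 7*L*o)
x(U, 4)*y(m(4), 6) = 8*(-5 - 7*6*6) = 8*(-5 - 252) = 8*(-257) = -2056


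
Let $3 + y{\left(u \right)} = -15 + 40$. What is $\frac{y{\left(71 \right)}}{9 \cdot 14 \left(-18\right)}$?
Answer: $- \frac{11}{1134} \approx -0.0097002$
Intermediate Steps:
$y{\left(u \right)} = 22$ ($y{\left(u \right)} = -3 + \left(-15 + 40\right) = -3 + 25 = 22$)
$\frac{y{\left(71 \right)}}{9 \cdot 14 \left(-18\right)} = \frac{22}{9 \cdot 14 \left(-18\right)} = \frac{22}{126 \left(-18\right)} = \frac{22}{-2268} = 22 \left(- \frac{1}{2268}\right) = - \frac{11}{1134}$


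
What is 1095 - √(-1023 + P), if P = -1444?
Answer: 1095 - I*√2467 ≈ 1095.0 - 49.669*I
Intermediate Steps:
1095 - √(-1023 + P) = 1095 - √(-1023 - 1444) = 1095 - √(-2467) = 1095 - I*√2467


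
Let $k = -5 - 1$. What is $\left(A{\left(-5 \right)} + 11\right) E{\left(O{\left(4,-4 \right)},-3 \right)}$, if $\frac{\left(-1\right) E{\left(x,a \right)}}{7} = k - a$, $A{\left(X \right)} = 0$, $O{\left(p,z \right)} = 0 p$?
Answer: $231$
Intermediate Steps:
$O{\left(p,z \right)} = 0$
$k = -6$
$E{\left(x,a \right)} = 42 + 7 a$ ($E{\left(x,a \right)} = - 7 \left(-6 - a\right) = 42 + 7 a$)
$\left(A{\left(-5 \right)} + 11\right) E{\left(O{\left(4,-4 \right)},-3 \right)} = \left(0 + 11\right) \left(42 + 7 \left(-3\right)\right) = 11 \left(42 - 21\right) = 11 \cdot 21 = 231$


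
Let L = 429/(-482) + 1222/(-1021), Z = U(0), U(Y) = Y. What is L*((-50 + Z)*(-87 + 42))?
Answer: -1155389625/246061 ≈ -4695.5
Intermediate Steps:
Z = 0
L = -1027013/492122 (L = 429*(-1/482) + 1222*(-1/1021) = -429/482 - 1222/1021 = -1027013/492122 ≈ -2.0869)
L*((-50 + Z)*(-87 + 42)) = -1027013*(-50 + 0)*(-87 + 42)/492122 = -(-25675325)*(-45)/246061 = -1027013/492122*2250 = -1155389625/246061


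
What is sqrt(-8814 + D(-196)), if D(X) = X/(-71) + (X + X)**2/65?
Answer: I*sqrt(137313445490)/4615 ≈ 80.294*I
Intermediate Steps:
D(X) = -X/71 + 4*X**2/65 (D(X) = X*(-1/71) + (2*X)**2*(1/65) = -X/71 + (4*X**2)*(1/65) = -X/71 + 4*X**2/65)
sqrt(-8814 + D(-196)) = sqrt(-8814 + (1/4615)*(-196)*(-65 + 284*(-196))) = sqrt(-8814 + (1/4615)*(-196)*(-65 - 55664)) = sqrt(-8814 + (1/4615)*(-196)*(-55729)) = sqrt(-8814 + 10922884/4615) = sqrt(-29753726/4615) = I*sqrt(137313445490)/4615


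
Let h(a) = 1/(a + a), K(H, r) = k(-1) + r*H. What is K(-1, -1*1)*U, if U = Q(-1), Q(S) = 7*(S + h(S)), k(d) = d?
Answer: 0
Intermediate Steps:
K(H, r) = -1 + H*r (K(H, r) = -1 + r*H = -1 + H*r)
h(a) = 1/(2*a)
Q(S) = 7*S + 7/(2*S) (Q(S) = 7*(S + 1/(2*S)) = 7*S + 7/(2*S))
U = -21/2 (U = 7*(-1) + (7/2)/(-1) = -7 + (7/2)*(-1) = -7 - 7/2 = -21/2 ≈ -10.500)
K(-1, -1*1)*U = (-1 - (-1))*(-21/2) = (-1 - 1*(-1))*(-21/2) = (-1 + 1)*(-21/2) = 0*(-21/2) = 0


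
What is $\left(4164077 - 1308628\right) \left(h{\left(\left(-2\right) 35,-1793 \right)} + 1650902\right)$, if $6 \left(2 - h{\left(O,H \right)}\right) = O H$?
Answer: $\frac{13963022825693}{3} \approx 4.6543 \cdot 10^{12}$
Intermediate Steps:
$h{\left(O,H \right)} = 2 - \frac{H O}{6}$ ($h{\left(O,H \right)} = 2 - \frac{O H}{6} = 2 - \frac{H O}{6}$)
$\left(4164077 - 1308628\right) \left(h{\left(\left(-2\right) 35,-1793 \right)} + 1650902\right) = \left(4164077 - 1308628\right) \left(\left(2 - - \frac{1793 \left(\left(-2\right) 35\right)}{6}\right) + 1650902\right) = 2855449 \left(\left(2 - \left(- \frac{1793}{6}\right) \left(-70\right)\right) + 1650902\right) = 2855449 \left(\left(2 - \frac{62755}{3}\right) + 1650902\right) = 2855449 \left(- \frac{62749}{3} + 1650902\right) = 2855449 \cdot \frac{4889957}{3} = \frac{13963022825693}{3}$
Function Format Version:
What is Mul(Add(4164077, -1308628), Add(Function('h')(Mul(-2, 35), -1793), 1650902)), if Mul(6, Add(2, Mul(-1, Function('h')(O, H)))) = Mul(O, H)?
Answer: Rational(13963022825693, 3) ≈ 4.6543e+12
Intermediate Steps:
Function('h')(O, H) = Add(2, Mul(Rational(-1, 6), H, O)) (Function('h')(O, H) = Add(2, Mul(Rational(-1, 6), Mul(O, H))) = Add(2, Mul(Rational(-1, 6), Mul(H, O))) = Add(2, Mul(Rational(-1, 6), H, O)))
Mul(Add(4164077, -1308628), Add(Function('h')(Mul(-2, 35), -1793), 1650902)) = Mul(Add(4164077, -1308628), Add(Add(2, Mul(Rational(-1, 6), -1793, Mul(-2, 35))), 1650902)) = Mul(2855449, Add(Add(2, Mul(Rational(-1, 6), -1793, -70)), 1650902)) = Mul(2855449, Add(Add(2, Rational(-62755, 3)), 1650902)) = Mul(2855449, Add(Rational(-62749, 3), 1650902)) = Mul(2855449, Rational(4889957, 3)) = Rational(13963022825693, 3)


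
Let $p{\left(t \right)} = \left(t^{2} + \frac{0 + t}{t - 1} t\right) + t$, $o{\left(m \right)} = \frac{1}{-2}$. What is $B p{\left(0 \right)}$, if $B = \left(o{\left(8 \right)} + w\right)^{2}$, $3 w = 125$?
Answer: $0$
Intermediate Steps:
$o{\left(m \right)} = - \frac{1}{2}$
$w = \frac{125}{3}$ ($w = \frac{1}{3} \cdot 125 = \frac{125}{3} \approx 41.667$)
$B = \frac{61009}{36}$ ($B = \left(- \frac{1}{2} + \frac{125}{3}\right)^{2} = \left(\frac{247}{6}\right)^{2} = \frac{61009}{36} \approx 1694.7$)
$p{\left(t \right)} = t + t^{2} + \frac{t^{2}}{-1 + t}$ ($p{\left(t \right)} = \left(t^{2} + \frac{t}{-1 + t} t\right) + t = \left(t^{2} + \frac{t^{2}}{-1 + t}\right) + t = t + t^{2} + \frac{t^{2}}{-1 + t}$)
$B p{\left(0 \right)} = \frac{61009 \frac{0 \left(-1 + 0 + 0^{2}\right)}{-1 + 0}}{36} = \frac{61009 \frac{0 \left(-1 + 0 + 0\right)}{-1}}{36} = \frac{61009 \cdot 0 \left(-1\right) \left(-1\right)}{36} = \frac{61009}{36} \cdot 0 = 0$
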